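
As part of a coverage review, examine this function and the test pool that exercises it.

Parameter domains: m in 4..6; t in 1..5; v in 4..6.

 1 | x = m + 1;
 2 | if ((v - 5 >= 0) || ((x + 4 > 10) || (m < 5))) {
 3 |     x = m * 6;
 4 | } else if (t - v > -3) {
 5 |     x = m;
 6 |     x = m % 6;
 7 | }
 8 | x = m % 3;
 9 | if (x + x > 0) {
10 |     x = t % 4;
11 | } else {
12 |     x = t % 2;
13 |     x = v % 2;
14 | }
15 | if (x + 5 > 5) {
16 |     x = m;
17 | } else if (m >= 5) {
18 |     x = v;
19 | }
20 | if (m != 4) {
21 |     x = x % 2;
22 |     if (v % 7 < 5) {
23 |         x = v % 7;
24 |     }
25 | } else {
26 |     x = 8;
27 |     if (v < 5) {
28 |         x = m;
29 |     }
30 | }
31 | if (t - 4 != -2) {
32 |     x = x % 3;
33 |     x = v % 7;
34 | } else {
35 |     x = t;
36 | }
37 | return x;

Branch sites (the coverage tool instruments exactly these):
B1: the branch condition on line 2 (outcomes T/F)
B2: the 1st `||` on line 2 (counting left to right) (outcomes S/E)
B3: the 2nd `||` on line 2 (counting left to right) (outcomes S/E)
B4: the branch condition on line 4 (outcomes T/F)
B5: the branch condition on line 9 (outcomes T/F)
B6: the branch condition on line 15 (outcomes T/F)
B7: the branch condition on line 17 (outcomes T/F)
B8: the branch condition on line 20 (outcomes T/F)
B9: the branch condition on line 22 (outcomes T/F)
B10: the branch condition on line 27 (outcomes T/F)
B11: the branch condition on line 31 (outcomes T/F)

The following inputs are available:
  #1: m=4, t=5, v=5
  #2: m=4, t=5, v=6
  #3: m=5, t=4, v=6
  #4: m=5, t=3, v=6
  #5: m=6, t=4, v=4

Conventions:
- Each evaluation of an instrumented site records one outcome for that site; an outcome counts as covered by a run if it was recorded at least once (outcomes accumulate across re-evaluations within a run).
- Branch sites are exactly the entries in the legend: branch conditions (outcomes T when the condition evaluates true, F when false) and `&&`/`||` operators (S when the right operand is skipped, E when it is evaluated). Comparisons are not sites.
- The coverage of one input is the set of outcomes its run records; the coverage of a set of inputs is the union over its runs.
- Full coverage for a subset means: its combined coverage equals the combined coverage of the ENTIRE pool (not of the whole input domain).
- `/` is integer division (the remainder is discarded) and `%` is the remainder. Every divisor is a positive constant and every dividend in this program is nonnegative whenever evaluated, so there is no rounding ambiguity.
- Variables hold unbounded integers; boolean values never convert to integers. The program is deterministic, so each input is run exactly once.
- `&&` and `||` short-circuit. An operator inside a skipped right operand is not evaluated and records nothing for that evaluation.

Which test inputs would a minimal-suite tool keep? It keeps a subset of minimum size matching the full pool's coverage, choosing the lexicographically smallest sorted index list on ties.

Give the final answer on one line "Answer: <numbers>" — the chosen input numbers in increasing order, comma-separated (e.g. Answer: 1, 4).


run #1 (m=4, t=5, v=5) records B1=T, B2=S, B5=T, B6=T, B8=F, B10=F, B11=T
run #2 (m=4, t=5, v=6) records B1=T, B2=S, B5=T, B6=T, B8=F, B10=F, B11=T
run #3 (m=5, t=4, v=6) records B1=T, B2=S, B5=T, B6=F, B7=T, B8=T, B9=F, B11=T
run #4 (m=5, t=3, v=6) records B1=T, B2=S, B5=T, B6=T, B8=T, B9=F, B11=T
run #5 (m=6, t=4, v=4) records B1=T, B2=E, B3=S, B5=F, B6=F, B7=T, B8=T, B9=T, B11=T
the full pool covers 15 outcomes: B1=T, B2=S, B2=E, B3=S, B5=T, B5=F, B6=T, B6=F, B7=T, B8=T, B8=F, B9=T, B9=F, B10=F, B11=T
every size-1 subset falls short of the 15 outcomes (best: 9/15)
every size-2 subset falls short of the 15 outcomes (best: 14/15)
at size 3, {1, 3, 5} reaches all 15 outcomes; every lexicographically earlier size-3 subset fails
Answer: 1, 3, 5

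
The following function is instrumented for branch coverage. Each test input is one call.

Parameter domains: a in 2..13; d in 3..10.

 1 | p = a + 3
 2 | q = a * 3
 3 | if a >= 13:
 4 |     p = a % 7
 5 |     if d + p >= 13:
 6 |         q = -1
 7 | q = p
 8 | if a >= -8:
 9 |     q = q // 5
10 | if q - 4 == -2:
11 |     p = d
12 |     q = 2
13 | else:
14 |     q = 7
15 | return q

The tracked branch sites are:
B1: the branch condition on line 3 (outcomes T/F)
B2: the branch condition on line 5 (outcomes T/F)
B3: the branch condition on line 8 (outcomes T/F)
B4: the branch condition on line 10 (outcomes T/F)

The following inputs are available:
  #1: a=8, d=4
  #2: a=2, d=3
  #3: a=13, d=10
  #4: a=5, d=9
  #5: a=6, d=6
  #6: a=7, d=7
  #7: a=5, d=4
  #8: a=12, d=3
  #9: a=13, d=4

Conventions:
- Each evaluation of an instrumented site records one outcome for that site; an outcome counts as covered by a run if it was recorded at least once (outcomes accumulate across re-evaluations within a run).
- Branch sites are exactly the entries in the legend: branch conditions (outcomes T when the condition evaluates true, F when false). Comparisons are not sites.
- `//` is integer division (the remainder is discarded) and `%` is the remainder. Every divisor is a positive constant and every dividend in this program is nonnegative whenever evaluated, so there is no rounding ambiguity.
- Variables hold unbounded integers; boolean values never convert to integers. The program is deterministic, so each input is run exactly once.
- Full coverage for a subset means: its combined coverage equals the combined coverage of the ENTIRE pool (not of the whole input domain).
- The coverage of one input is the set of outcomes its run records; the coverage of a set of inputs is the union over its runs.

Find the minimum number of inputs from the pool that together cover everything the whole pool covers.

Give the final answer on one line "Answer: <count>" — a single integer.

test 1 (a=8, d=4) fires B1->F, B3->T, B4->T; hits B1=F, B3=T, B4=T
test 2 (a=2, d=3) fires B1->F, B3->T, B4->F; hits B1=F, B3=T, B4=F
test 3 (a=13, d=10) fires B1->T, B2->T, B3->T, B4->F; hits B1=T, B2=T, B3=T, B4=F
test 4 (a=5, d=9) fires B1->F, B3->T, B4->F; hits B1=F, B3=T, B4=F
test 5 (a=6, d=6) fires B1->F, B3->T, B4->F; hits B1=F, B3=T, B4=F
test 6 (a=7, d=7) fires B1->F, B3->T, B4->T; hits B1=F, B3=T, B4=T
test 7 (a=5, d=4) fires B1->F, B3->T, B4->F; hits B1=F, B3=T, B4=F
test 8 (a=12, d=3) fires B1->F, B3->T, B4->F; hits B1=F, B3=T, B4=F
test 9 (a=13, d=4) fires B1->T, B2->F, B3->T, B4->F; hits B1=T, B2=F, B3=T, B4=F
union over all inputs: B1=T, B1=F, B2=T, B2=F, B3=T, B4=T, B4=F (7 outcomes)
every size-1 subset falls short of the 7 outcomes (best: 4/7)
every size-2 subset falls short of the 7 outcomes (best: 6/7)
inputs {1, 3, 9} (size 3) cover everything; no size-3 subset with a lexicographically smaller index list covers all 7

Answer: 3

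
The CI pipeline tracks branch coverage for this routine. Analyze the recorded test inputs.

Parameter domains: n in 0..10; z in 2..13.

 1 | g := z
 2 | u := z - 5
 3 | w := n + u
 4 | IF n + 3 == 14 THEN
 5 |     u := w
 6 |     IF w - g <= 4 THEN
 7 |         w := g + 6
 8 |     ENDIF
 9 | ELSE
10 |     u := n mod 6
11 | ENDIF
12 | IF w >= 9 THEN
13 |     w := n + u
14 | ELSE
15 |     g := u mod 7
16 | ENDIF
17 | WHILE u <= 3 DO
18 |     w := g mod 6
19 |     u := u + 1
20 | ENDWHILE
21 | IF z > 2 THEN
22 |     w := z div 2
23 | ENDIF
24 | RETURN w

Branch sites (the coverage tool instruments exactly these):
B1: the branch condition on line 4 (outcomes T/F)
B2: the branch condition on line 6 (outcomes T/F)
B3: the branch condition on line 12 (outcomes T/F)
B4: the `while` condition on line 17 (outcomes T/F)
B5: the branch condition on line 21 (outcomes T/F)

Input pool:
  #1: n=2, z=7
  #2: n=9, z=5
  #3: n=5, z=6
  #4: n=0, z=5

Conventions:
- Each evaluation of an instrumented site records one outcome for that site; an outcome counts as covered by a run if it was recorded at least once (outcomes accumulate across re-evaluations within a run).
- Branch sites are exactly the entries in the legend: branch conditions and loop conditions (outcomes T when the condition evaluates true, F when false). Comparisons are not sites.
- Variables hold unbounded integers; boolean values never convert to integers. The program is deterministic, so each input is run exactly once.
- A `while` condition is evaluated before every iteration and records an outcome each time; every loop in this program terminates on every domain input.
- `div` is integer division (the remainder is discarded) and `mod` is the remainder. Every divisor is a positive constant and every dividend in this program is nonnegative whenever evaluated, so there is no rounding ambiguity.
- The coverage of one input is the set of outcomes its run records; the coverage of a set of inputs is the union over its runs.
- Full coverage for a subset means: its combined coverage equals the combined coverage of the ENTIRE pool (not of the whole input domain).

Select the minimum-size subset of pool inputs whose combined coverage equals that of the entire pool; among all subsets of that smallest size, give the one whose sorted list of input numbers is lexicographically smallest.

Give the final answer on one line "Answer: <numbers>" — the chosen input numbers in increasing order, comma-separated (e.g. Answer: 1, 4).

test 1 (n=2, z=7) hits B1=F, B3=F, B4=T, B4=F, B5=T
test 2 (n=9, z=5) hits B1=F, B3=T, B4=T, B4=F, B5=T
test 3 (n=5, z=6) hits B1=F, B3=F, B4=F, B5=T
test 4 (n=0, z=5) hits B1=F, B3=F, B4=T, B4=F, B5=T
pool-wide coverage (6 outcomes): B1=F, B3=T, B3=F, B4=T, B4=F, B5=T
size 1 is not enough: best union over all size-1 subsets is 5/6
size 2: inputs {1, 2} cover all 6 outcomes, and no lexicographically smaller subset of this size does

Answer: 1, 2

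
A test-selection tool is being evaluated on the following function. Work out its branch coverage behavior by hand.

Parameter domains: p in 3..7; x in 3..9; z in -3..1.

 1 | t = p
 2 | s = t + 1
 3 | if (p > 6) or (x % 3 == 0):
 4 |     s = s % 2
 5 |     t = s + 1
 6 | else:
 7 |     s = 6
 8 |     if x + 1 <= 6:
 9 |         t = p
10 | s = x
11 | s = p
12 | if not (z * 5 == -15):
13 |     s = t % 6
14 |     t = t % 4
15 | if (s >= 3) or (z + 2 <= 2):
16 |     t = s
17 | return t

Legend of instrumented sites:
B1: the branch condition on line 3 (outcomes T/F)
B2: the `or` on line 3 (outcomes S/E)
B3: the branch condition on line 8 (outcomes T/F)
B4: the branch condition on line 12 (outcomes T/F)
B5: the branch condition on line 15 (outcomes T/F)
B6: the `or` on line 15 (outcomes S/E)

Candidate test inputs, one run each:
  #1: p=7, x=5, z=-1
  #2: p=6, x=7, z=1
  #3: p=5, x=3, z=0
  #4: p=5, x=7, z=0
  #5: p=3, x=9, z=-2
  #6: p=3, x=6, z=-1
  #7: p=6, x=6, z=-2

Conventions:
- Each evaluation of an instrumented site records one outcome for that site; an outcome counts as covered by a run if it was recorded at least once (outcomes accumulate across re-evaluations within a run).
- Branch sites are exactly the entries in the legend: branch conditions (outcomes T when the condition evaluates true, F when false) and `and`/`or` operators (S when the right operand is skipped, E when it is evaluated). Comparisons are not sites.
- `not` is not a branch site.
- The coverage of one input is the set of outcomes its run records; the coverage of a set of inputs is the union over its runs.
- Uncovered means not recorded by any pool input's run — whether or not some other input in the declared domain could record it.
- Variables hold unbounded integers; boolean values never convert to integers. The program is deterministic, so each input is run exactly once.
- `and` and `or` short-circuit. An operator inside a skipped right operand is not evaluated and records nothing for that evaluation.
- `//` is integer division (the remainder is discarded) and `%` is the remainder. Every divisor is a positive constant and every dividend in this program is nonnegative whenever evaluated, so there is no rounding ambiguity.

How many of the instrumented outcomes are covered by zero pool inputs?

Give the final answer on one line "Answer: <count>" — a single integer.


test 1 (p=7, x=5, z=-1) fires B2->S, B1->T, B4->T, B6->E, B5->T; hits B1=T, B2=S, B4=T, B5=T, B6=E
test 2 (p=6, x=7, z=1) fires B2->E, B1->F, B3->F, B4->T, B6->E, B5->F; hits B1=F, B2=E, B3=F, B4=T, B5=F, B6=E
test 3 (p=5, x=3, z=0) fires B2->E, B1->T, B4->T, B6->E, B5->T; hits B1=T, B2=E, B4=T, B5=T, B6=E
test 4 (p=5, x=7, z=0) fires B2->E, B1->F, B3->F, B4->T, B6->S, B5->T; hits B1=F, B2=E, B3=F, B4=T, B5=T, B6=S
test 5 (p=3, x=9, z=-2) fires B2->E, B1->T, B4->T, B6->E, B5->T; hits B1=T, B2=E, B4=T, B5=T, B6=E
test 6 (p=3, x=6, z=-1) fires B2->E, B1->T, B4->T, B6->E, B5->T; hits B1=T, B2=E, B4=T, B5=T, B6=E
test 7 (p=6, x=6, z=-2) fires B2->E, B1->T, B4->T, B6->E, B5->T; hits B1=T, B2=E, B4=T, B5=T, B6=E
union over the pool: B1=T, B1=F, B2=S, B2=E, B3=F, B4=T, B5=T, B5=F, B6=S, B6=E
uncovered (2 of 12): B3=T, B4=F
Answer: 2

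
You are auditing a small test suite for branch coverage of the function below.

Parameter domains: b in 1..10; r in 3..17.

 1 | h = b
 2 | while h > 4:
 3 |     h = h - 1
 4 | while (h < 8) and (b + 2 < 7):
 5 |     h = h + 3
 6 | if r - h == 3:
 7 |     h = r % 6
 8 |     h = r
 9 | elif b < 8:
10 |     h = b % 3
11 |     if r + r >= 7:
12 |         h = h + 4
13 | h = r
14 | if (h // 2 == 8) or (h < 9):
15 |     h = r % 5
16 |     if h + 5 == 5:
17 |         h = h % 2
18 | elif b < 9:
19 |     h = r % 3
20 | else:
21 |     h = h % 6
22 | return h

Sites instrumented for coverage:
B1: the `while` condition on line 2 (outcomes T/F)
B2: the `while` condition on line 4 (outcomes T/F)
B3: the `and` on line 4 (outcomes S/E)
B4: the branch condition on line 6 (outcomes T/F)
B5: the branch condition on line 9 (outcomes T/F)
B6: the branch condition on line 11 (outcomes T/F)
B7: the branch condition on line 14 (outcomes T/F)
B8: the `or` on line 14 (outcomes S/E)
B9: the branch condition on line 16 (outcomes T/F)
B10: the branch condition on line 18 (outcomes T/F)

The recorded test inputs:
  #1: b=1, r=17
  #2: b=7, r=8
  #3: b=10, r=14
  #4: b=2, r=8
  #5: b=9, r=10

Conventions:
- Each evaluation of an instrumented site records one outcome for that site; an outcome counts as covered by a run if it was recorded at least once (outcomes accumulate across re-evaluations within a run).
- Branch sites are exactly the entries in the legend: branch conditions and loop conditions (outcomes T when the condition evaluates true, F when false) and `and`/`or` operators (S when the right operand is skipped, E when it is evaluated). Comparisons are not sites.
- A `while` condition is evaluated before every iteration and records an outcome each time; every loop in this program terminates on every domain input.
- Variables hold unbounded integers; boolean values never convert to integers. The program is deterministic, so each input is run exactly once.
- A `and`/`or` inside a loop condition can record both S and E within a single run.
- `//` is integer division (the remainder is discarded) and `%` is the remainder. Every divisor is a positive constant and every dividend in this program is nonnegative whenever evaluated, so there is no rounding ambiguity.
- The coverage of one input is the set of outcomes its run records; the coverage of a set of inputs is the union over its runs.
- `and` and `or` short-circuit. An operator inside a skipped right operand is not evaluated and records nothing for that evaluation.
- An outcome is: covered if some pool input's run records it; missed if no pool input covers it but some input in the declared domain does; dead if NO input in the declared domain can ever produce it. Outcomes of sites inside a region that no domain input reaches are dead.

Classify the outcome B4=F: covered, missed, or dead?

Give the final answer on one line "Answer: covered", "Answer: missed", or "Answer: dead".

B4=F is recorded by pool input(s) 1, 2, 3, 4, 5 -> covered

Answer: covered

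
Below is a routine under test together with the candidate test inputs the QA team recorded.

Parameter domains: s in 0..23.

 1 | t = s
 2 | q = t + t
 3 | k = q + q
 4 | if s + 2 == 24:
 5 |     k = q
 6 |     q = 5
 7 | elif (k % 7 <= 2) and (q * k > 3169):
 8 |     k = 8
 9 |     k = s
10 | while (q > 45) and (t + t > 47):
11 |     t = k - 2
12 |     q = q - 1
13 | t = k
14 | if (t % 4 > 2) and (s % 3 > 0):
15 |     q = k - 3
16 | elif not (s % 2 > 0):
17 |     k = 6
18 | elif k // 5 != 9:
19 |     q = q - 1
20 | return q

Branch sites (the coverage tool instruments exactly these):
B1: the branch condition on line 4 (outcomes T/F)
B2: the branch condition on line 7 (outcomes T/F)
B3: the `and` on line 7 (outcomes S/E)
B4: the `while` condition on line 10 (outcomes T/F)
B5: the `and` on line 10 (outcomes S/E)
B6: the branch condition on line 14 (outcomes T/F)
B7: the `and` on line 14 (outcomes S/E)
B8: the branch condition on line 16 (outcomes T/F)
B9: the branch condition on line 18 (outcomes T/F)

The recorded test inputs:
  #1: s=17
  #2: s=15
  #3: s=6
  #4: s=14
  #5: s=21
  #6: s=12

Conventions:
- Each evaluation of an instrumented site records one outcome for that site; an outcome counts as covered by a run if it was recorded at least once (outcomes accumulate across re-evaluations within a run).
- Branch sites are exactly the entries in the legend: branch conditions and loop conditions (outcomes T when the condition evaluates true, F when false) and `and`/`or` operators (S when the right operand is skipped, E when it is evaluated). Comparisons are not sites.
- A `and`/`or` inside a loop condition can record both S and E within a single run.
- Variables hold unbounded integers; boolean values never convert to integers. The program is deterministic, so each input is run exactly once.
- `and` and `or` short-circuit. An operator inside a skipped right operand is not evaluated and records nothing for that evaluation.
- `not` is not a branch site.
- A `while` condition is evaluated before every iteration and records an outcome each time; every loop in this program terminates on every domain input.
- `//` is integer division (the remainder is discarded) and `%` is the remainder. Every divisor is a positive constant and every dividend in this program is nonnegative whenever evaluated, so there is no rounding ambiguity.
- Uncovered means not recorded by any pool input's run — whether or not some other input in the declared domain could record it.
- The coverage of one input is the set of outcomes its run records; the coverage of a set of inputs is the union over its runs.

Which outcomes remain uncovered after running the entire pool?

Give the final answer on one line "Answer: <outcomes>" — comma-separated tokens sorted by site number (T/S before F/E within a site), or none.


test 1 (s=17) fires B1->F, B3->S, B2->F, B5->S, B4->F, B7->S, B6->F, B8->F, B9->T; hits B1=F, B2=F, B3=S, B4=F, B5=S, B6=F, B7=S, B8=F, B9=T
test 2 (s=15) fires B1->F, B3->S, B2->F, B5->S, B4->F, B7->S, B6->F, B8->F, B9->T; hits B1=F, B2=F, B3=S, B4=F, B5=S, B6=F, B7=S, B8=F, B9=T
test 3 (s=6) fires B1->F, B3->S, B2->F, B5->S, B4->F, B7->S, B6->F, B8->T; hits B1=F, B2=F, B3=S, B4=F, B5=S, B6=F, B7=S, B8=T
test 4 (s=14) fires B1->F, B3->E, B2->F, B5->S, B4->F, B7->S, B6->F, B8->T; hits B1=F, B2=F, B3=E, B4=F, B5=S, B6=F, B7=S, B8=T
test 5 (s=21) fires B1->F, B3->E, B2->T, B5->S, B4->F, B7->S, B6->F, B8->F, B9->T; hits B1=F, B2=T, B3=E, B4=F, B5=S, B6=F, B7=S, B8=F, B9=T
test 6 (s=12) fires B1->F, B3->S, B2->F, B5->S, B4->F, B7->S, B6->F, B8->T; hits B1=F, B2=F, B3=S, B4=F, B5=S, B6=F, B7=S, B8=T
union over the pool: B1=F, B2=T, B2=F, B3=S, B3=E, B4=F, B5=S, B6=F, B7=S, B8=T, B8=F, B9=T
uncovered (6 of 18): B1=T, B4=T, B5=E, B6=T, B7=E, B9=F
Answer: B1=T, B4=T, B5=E, B6=T, B7=E, B9=F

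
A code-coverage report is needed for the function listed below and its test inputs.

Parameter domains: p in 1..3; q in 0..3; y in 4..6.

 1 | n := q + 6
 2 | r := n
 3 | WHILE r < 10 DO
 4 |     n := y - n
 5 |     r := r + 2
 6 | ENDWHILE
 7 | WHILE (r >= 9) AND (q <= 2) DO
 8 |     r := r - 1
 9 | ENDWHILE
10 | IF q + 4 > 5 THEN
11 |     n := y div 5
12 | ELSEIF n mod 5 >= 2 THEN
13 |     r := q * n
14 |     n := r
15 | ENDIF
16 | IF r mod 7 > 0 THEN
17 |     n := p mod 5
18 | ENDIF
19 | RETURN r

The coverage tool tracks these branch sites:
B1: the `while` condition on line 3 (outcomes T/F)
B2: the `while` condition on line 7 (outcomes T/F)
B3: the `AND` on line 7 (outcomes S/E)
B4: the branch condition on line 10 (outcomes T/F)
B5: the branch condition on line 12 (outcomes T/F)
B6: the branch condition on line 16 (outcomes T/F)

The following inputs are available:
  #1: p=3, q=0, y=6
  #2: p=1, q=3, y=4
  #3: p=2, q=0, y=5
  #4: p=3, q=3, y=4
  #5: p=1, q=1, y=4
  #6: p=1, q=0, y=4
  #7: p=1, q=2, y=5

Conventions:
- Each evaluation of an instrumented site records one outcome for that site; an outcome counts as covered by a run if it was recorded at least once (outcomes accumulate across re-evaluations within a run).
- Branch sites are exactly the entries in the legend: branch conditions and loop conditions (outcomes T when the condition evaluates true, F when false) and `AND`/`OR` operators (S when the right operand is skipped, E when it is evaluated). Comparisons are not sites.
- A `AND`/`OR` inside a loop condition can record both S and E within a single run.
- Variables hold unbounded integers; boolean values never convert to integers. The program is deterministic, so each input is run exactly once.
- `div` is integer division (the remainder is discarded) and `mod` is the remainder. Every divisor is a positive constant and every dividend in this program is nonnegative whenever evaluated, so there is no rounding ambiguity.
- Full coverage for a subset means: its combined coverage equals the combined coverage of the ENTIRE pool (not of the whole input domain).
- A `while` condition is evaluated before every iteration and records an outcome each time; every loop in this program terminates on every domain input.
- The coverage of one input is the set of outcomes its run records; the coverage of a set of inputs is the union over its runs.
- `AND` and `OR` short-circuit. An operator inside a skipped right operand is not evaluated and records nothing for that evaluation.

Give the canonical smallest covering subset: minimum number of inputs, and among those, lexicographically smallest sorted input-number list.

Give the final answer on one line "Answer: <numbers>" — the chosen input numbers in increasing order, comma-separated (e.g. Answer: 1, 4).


input #1 (p=3, q=0, y=6): events B1->T, B1->T, B1->F, B3->E, B2->T, B3->E, B2->T, B3->S, B2->F, B4->F, B5->F, B6->T; covers B1=T, B1=F, B2=T, B2=F, B3=S, B3=E, B4=F, B5=F, B6=T
input #2 (p=1, q=3, y=4): events B1->T, B1->F, B3->E, B2->F, B4->T, B6->T; covers B1=T, B1=F, B2=F, B3=E, B4=T, B6=T
input #3 (p=2, q=0, y=5): events B1->T, B1->T, B1->F, B3->E, B2->T, B3->E, B2->T, B3->S, B2->F, B4->F, B5->F, B6->T; covers B1=T, B1=F, B2=T, B2=F, B3=S, B3=E, B4=F, B5=F, B6=T
input #4 (p=3, q=3, y=4): events B1->T, B1->F, B3->E, B2->F, B4->T, B6->T; covers B1=T, B1=F, B2=F, B3=E, B4=T, B6=T
input #5 (p=1, q=1, y=4): events B1->T, B1->T, B1->F, B3->E, B2->T, B3->E, B2->T, B3->E, B2->T, B3->S, B2->F, B4->F, B5->T, B6->F; covers B1=T, B1=F, B2=T, B2=F, B3=S, B3=E, B4=F, B5=T, B6=F
input #6 (p=1, q=0, y=4): events B1->T, B1->T, B1->F, B3->E, B2->T, B3->E, B2->T, B3->S, B2->F, B4->F, B5->F, B6->T; covers B1=T, B1=F, B2=T, B2=F, B3=S, B3=E, B4=F, B5=F, B6=T
input #7 (p=1, q=2, y=5): events B1->T, B1->F, B3->E, B2->T, B3->E, B2->T, B3->S, B2->F, B4->T, B6->T; covers B1=T, B1=F, B2=T, B2=F, B3=S, B3=E, B4=T, B6=T
pool-wide coverage (12 outcomes): B1=T, B1=F, B2=T, B2=F, B3=S, B3=E, B4=T, B4=F, B5=T, B5=F, B6=T, B6=F
size 1 is not enough: best union over all size-1 subsets is 9/12
size 2 is not enough: best union over all size-2 subsets is 11/12
at size 3, {1, 2, 5} reaches all 12 outcomes; every lexicographically earlier size-3 subset fails
Answer: 1, 2, 5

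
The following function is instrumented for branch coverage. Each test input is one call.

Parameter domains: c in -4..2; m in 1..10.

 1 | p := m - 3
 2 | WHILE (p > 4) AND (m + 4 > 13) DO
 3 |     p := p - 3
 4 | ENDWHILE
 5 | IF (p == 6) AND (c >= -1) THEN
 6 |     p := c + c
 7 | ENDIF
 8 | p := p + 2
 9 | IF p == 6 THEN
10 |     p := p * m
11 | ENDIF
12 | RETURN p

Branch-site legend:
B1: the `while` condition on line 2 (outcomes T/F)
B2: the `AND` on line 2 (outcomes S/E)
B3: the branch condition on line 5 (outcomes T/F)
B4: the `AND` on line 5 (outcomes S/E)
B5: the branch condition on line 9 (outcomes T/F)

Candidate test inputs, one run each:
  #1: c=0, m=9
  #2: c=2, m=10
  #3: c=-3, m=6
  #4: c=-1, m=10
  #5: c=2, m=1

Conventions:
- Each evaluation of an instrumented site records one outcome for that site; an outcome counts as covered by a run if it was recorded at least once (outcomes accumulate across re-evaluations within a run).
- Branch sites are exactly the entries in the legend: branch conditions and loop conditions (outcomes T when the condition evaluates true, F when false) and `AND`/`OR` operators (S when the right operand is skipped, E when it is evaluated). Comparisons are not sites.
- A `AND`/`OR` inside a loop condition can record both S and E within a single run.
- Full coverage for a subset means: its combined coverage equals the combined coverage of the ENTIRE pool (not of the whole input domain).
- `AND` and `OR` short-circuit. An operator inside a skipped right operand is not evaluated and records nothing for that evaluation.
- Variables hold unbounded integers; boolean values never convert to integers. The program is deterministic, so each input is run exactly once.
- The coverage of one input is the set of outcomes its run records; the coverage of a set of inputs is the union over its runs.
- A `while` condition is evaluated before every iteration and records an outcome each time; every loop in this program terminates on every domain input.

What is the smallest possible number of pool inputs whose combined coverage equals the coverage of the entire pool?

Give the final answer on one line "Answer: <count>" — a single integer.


run #1 (c=0, m=9) runs B2->E, B1->F, B4->E, B3->T, B5->F; records B1=F, B2=E, B3=T, B4=E, B5=F
run #2 (c=2, m=10) runs B2->E, B1->T, B2->S, B1->F, B4->S, B3->F, B5->T; records B1=T, B1=F, B2=S, B2=E, B3=F, B4=S, B5=T
run #3 (c=-3, m=6) runs B2->S, B1->F, B4->S, B3->F, B5->F; records B1=F, B2=S, B3=F, B4=S, B5=F
run #4 (c=-1, m=10) runs B2->E, B1->T, B2->S, B1->F, B4->S, B3->F, B5->T; records B1=T, B1=F, B2=S, B2=E, B3=F, B4=S, B5=T
run #5 (c=2, m=1) runs B2->S, B1->F, B4->S, B3->F, B5->F; records B1=F, B2=S, B3=F, B4=S, B5=F
pool-wide coverage (10 outcomes): B1=T, B1=F, B2=S, B2=E, B3=T, B3=F, B4=S, B4=E, B5=T, B5=F
checked all size-1 subsets: none covers 10 outcomes (max 7/10)
size 2: inputs {1, 2} cover all 10 outcomes, and no lexicographically smaller subset of this size does
Answer: 2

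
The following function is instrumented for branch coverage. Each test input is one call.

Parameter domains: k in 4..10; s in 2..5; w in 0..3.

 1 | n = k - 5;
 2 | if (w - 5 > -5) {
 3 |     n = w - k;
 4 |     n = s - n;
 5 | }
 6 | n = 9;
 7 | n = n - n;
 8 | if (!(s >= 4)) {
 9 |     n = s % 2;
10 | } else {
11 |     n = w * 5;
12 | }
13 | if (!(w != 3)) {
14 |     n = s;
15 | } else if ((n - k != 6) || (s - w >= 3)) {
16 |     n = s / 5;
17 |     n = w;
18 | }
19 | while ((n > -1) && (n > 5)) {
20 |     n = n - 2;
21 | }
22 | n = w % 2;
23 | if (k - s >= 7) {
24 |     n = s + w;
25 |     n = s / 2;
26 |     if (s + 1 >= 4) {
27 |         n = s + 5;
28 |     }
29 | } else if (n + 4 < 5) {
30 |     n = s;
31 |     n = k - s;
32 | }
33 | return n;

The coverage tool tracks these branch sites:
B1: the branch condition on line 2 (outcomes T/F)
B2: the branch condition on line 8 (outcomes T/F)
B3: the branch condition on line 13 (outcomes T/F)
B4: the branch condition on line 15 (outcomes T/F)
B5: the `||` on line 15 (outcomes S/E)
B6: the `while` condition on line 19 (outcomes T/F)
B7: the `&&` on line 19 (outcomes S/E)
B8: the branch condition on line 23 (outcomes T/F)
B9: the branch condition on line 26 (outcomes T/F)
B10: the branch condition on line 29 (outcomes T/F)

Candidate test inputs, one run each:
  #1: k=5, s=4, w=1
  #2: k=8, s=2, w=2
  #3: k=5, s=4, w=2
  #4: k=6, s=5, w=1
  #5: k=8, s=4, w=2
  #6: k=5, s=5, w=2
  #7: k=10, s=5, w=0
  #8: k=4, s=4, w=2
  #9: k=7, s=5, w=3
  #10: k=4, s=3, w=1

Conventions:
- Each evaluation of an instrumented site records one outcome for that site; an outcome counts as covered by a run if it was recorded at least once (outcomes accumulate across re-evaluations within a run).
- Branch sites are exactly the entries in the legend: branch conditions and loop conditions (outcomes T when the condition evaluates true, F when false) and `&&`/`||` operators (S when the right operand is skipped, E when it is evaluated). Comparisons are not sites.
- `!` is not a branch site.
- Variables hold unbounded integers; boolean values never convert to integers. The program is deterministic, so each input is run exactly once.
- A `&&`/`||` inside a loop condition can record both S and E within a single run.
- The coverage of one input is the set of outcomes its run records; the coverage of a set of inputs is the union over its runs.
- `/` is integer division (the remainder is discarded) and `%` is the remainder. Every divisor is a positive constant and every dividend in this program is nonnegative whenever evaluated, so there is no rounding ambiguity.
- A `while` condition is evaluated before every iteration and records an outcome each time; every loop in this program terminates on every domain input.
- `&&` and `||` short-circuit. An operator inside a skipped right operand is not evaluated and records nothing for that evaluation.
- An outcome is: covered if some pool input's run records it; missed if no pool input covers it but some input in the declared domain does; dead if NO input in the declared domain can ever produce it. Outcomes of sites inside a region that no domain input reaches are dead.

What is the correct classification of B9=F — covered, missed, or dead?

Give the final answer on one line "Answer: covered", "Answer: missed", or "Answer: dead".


no pool input records B9=F
but domain input (k=9, s=2, w=0) does record it -> reachable, so missed
Answer: missed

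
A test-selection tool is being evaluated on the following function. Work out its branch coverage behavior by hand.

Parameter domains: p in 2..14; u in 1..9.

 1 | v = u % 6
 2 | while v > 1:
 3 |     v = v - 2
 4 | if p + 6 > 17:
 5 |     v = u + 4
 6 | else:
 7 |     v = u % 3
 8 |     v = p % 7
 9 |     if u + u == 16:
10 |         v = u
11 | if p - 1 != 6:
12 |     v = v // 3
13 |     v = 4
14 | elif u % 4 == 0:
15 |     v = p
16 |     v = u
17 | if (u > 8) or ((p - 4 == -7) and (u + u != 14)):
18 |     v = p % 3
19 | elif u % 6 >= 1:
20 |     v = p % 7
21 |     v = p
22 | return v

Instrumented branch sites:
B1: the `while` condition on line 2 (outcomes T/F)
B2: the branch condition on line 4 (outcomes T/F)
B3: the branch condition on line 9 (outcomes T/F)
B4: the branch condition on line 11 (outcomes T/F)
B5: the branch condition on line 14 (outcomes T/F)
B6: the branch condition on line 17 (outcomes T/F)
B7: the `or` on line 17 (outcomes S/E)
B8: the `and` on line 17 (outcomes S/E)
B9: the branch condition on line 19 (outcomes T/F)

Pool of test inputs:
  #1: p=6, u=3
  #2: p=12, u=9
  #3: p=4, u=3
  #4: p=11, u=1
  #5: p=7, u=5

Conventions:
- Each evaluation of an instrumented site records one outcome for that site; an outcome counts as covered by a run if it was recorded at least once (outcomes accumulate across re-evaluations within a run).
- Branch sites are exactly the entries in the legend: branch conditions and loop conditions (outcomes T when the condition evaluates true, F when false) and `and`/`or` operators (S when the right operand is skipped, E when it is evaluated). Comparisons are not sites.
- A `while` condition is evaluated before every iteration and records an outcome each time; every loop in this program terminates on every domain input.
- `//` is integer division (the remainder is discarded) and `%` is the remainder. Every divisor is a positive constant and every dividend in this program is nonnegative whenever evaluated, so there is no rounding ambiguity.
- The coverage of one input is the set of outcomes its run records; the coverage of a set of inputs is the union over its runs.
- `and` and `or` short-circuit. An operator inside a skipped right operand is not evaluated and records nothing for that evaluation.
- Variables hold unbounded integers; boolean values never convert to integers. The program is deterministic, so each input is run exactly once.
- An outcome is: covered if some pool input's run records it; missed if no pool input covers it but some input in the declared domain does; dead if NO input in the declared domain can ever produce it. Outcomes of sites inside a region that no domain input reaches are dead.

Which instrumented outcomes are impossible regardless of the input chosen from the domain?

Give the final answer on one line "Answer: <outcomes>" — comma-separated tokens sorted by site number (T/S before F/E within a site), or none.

exhaustive pass over the 117-input domain:
  B8=E: no domain input ever produces it -> dead
  reachable outcomes have witnesses, e.g. B1=T (e.g. p=2, u=2), B1=F (e.g. p=2, u=1), B2=T (e.g. p=12, u=1), B2=F (e.g. p=2, u=1)

Answer: B8=E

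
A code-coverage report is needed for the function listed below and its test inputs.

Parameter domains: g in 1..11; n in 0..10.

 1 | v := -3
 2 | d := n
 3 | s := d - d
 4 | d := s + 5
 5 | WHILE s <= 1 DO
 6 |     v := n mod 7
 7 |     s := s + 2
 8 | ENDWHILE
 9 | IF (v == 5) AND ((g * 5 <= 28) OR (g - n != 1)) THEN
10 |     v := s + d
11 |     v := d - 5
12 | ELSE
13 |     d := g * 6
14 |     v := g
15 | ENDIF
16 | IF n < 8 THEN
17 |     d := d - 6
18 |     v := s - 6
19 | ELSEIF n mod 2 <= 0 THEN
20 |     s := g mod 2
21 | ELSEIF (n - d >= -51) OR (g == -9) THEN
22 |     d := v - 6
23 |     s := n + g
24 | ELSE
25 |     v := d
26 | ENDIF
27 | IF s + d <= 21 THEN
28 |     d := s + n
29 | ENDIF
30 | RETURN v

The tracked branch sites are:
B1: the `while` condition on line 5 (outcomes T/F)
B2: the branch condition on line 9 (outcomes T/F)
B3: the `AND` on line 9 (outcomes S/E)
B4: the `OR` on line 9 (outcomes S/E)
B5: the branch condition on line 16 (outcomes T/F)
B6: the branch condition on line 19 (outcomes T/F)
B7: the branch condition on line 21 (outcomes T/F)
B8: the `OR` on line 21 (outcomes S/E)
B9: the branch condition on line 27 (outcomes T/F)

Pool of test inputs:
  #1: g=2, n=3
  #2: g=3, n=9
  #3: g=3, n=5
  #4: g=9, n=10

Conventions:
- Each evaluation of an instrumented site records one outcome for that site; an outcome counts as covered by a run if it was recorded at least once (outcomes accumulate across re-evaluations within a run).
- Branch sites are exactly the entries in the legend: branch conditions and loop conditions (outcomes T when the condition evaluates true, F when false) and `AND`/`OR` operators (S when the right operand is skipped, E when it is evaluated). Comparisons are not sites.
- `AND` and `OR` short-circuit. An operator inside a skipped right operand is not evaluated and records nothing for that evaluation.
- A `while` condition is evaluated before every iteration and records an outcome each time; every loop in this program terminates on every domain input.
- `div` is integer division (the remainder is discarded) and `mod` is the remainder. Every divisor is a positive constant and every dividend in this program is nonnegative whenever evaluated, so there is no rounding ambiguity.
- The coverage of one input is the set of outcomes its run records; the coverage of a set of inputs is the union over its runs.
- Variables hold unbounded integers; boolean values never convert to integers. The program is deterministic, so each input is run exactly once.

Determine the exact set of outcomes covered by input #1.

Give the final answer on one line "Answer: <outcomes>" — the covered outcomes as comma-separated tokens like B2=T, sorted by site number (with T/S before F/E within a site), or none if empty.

Running input #1 (g=2, n=3), event by event:
  B1->T, B1->F, B3->S, B2->F, B5->T, B9->T
collecting distinct outcomes: B1=T, B1=F, B2=F, B3=S, B5=T, B9=T

Answer: B1=T, B1=F, B2=F, B3=S, B5=T, B9=T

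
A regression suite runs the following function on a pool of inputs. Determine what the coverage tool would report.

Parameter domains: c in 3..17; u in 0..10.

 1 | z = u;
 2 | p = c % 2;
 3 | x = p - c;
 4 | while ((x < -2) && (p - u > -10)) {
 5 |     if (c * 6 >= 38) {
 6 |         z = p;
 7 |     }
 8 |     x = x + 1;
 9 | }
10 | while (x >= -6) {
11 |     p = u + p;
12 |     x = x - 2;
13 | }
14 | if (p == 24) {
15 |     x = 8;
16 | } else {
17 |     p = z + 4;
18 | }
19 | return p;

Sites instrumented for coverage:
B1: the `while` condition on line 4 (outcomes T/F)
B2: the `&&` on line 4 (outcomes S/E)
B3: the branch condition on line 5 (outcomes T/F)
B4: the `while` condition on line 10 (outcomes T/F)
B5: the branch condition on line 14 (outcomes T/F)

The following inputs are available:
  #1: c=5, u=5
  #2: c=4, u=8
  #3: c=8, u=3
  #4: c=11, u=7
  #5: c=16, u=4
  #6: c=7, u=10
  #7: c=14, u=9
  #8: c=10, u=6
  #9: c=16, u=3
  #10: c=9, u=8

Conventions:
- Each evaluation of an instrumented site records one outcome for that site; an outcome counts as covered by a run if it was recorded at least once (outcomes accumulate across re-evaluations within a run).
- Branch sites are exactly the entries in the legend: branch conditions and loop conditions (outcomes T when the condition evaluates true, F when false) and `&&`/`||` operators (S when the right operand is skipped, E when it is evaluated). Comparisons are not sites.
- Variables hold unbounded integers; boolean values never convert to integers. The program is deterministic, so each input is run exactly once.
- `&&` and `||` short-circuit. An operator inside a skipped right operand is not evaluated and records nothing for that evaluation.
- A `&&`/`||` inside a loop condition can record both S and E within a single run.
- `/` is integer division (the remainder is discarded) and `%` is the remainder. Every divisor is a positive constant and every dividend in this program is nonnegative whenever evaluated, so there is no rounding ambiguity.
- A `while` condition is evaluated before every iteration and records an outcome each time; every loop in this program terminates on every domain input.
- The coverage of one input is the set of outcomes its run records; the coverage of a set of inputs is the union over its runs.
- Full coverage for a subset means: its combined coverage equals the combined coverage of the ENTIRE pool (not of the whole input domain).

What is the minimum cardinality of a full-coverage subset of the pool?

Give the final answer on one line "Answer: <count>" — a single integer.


run #1 (c=5, u=5) runs B2->E, B1->T, B3->F, B2->E, B1->T, B3->F, B2->S, B1->F, B4->T, B4->T, B4->T, B4->F, B5->F; records B1=T, B1=F, B2=S, B2=E, B3=F, B4=T, B4=F, B5=F
run #2 (c=4, u=8) runs B2->E, B1->T, B3->F, B2->E, B1->T, B3->F, B2->S, B1->F, B4->T, B4->T, B4->T, B4->F, B5->T; records B1=T, B1=F, B2=S, B2=E, B3=F, B4=T, B4=F, B5=T
run #3 (c=8, u=3) runs B2->E, B1->T, B3->T, B2->E, B1->T, B3->T, B2->E, B1->T, B3->T, B2->E, B1->T, B3->T, B2->E, B1->T, ...; records B1=T, B1=F, B2=S, B2=E, B3=T, B4=T, B4=F, B5=F
run #4 (c=11, u=7) runs B2->E, B1->T, B3->T, B2->E, B1->T, B3->T, B2->E, B1->T, B3->T, B2->E, B1->T, B3->T, B2->E, B1->T, ...; records B1=T, B1=F, B2=S, B2=E, B3=T, B4=T, B4=F, B5=F
run #5 (c=16, u=4) runs B2->E, B1->T, B3->T, B2->E, B1->T, B3->T, B2->E, B1->T, B3->T, B2->E, B1->T, B3->T, B2->E, B1->T, ...; records B1=T, B1=F, B2=S, B2=E, B3=T, B4=T, B4=F, B5=F
run #6 (c=7, u=10) runs B2->E, B1->T, B3->T, B2->E, B1->T, B3->T, B2->E, B1->T, B3->T, B2->E, B1->T, B3->T, B2->S, B1->F, ...; records B1=T, B1=F, B2=S, B2=E, B3=T, B4=T, B4=F, B5=F
run #7 (c=14, u=9) runs B2->E, B1->T, B3->T, B2->E, B1->T, B3->T, B2->E, B1->T, B3->T, B2->E, B1->T, B3->T, B2->E, B1->T, ...; records B1=T, B1=F, B2=S, B2=E, B3=T, B4=T, B4=F, B5=F
run #8 (c=10, u=6) runs B2->E, B1->T, B3->T, B2->E, B1->T, B3->T, B2->E, B1->T, B3->T, B2->E, B1->T, B3->T, B2->E, B1->T, ...; records B1=T, B1=F, B2=S, B2=E, B3=T, B4=T, B4=F, B5=F
run #9 (c=16, u=3) runs B2->E, B1->T, B3->T, B2->E, B1->T, B3->T, B2->E, B1->T, B3->T, B2->E, B1->T, B3->T, B2->E, B1->T, ...; records B1=T, B1=F, B2=S, B2=E, B3=T, B4=T, B4=F, B5=F
run #10 (c=9, u=8) runs B2->E, B1->T, B3->T, B2->E, B1->T, B3->T, B2->E, B1->T, B3->T, B2->E, B1->T, B3->T, B2->E, B1->T, ...; records B1=T, B1=F, B2=S, B2=E, B3=T, B4=T, B4=F, B5=F
together the pool reaches 10 outcomes: B1=T, B1=F, B2=S, B2=E, B3=T, B3=F, B4=T, B4=F, B5=T, B5=F
no size-1 subset reaches all 10 outcomes (best union: 8/10)
the canonical winner is {2, 3}: size 2, full 10-outcome coverage, earliest index list among size-2 covers
Answer: 2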